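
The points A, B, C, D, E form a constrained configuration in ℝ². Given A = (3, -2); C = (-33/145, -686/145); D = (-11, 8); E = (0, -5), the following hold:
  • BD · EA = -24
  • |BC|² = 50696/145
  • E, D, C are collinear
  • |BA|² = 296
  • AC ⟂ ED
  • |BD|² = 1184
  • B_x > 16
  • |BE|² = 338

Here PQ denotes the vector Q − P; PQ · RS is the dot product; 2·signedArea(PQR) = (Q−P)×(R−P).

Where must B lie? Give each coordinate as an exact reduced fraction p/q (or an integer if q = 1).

B = (17, -12)

1. B_x = 17  [line -3·x + -3·y + 15 = 0 ∩ |BD|² = 1184]
2. B_y = -12  [line -3·x + -3·y + 15 = 0 ∩ |BD|² = 1184]
   → B = (17, -12)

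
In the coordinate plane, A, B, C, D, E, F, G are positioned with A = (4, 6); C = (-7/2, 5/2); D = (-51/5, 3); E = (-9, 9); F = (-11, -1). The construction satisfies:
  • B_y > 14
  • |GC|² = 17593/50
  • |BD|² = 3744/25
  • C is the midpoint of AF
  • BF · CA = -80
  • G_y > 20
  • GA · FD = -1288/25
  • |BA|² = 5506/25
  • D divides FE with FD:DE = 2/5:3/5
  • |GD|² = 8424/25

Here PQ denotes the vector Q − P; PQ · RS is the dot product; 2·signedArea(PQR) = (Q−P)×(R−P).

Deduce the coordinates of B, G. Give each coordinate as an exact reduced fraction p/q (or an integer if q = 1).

1. B_x = -39/5  [line -15/2·x + -7/2·y + -6 = 0 ∩ |BD|² = 3744/25]
2. B_y = 15  [line -15/2·x + -7/2·y + -6 = 0 ∩ |BD|² = 3744/25]
   → B = (-39/5, 15)
3. G_x = -33/5  [line -4/5·x + -4·y + 1968/25 = 0 ∩ |GC|² = 17593/50]
4. G_y = 21  [line -4/5·x + -4·y + 1968/25 = 0 ∩ |GC|² = 17593/50]
   → G = (-33/5, 21)

B = (-39/5, 15)
G = (-33/5, 21)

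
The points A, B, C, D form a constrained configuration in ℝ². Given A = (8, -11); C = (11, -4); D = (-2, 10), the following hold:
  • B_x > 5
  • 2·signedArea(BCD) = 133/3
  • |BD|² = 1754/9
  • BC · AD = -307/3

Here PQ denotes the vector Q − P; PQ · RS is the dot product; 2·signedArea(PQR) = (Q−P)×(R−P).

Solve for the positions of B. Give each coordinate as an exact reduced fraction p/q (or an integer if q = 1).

B = (17/3, -5/3)

1. B_x = 17/3  [2·signedArea(BCD) = 133/3 ∩ BC · AD = -307/3]
2. B_y = -5/3  [2·signedArea(BCD) = 133/3 ∩ BC · AD = -307/3]
   → B = (17/3, -5/3)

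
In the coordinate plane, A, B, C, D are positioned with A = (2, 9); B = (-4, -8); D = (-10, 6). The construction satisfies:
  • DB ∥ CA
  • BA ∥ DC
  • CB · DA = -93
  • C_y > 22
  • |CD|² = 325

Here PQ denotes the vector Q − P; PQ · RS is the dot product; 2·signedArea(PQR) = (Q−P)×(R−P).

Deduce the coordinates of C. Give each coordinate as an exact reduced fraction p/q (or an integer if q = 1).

1. C_x = -4  [DB ∥ CA ∩ BA ∥ DC]
2. C_y = 23  [DB ∥ CA ∩ BA ∥ DC]
   → C = (-4, 23)

C = (-4, 23)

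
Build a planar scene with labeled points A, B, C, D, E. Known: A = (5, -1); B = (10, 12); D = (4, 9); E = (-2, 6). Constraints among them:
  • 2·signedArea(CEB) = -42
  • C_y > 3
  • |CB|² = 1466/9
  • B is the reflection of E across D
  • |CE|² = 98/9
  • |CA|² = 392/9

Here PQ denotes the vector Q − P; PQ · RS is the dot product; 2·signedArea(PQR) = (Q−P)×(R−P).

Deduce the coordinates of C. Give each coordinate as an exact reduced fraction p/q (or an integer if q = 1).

C = (1/3, 11/3)

1. C_x = 1/3  [line -6·x + 12·y + -42 = 0 ∩ |CE|² = 98/9]
2. C_y = 11/3  [line -6·x + 12·y + -42 = 0 ∩ |CE|² = 98/9]
   → C = (1/3, 11/3)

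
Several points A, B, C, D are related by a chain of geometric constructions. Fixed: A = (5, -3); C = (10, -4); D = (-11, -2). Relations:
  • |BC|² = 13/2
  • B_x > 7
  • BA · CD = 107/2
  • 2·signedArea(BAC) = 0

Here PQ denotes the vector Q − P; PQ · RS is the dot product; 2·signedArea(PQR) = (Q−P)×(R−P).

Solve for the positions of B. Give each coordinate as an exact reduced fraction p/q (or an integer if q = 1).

1. B_x = 15/2  [2·signedArea(BAC) = 0 ∩ BA · CD = 107/2]
2. B_y = -7/2  [2·signedArea(BAC) = 0 ∩ BA · CD = 107/2]
   → B = (15/2, -7/2)

B = (15/2, -7/2)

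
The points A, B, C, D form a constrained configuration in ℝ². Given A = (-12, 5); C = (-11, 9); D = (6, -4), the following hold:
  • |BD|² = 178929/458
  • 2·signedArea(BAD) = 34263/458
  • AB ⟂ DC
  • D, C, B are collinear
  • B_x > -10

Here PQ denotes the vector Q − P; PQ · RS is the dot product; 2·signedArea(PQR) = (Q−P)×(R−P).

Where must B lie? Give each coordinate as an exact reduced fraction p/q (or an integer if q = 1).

B = (-4443/458, 3667/458)

1. B_x = -4443/458  [D, C, B are collinear ∩ AB ⟂ DC]
2. B_y = 3667/458  [D, C, B are collinear ∩ AB ⟂ DC]
   → B = (-4443/458, 3667/458)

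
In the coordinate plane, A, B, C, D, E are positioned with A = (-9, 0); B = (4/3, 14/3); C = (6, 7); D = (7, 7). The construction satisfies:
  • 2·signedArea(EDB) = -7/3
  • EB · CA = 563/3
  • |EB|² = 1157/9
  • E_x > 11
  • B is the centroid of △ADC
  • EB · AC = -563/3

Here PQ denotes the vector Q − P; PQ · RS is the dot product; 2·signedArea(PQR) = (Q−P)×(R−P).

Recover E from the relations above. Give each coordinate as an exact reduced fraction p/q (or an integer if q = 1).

E = (35/3, 28/3)

1. E_x = 35/3  [2·signedArea(EDB) = -7/3 ∩ EB · CA = 563/3]
2. E_y = 28/3  [2·signedArea(EDB) = -7/3 ∩ EB · CA = 563/3]
   → E = (35/3, 28/3)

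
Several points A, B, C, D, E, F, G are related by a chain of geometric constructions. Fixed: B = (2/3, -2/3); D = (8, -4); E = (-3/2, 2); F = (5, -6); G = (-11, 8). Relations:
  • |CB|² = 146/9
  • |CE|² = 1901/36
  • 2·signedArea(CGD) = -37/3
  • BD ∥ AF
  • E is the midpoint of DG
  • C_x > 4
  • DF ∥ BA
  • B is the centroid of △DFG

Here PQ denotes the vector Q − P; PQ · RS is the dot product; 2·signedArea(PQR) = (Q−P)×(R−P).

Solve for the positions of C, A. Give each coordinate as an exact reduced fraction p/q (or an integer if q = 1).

A = (-7/3, -8/3)
C = (13/3, -7/3)

1. C_x = 13/3  [line 12·x + 19·y + -23/3 = 0 ∩ |CB|² = 146/9]
2. C_y = -7/3  [line 12·x + 19·y + -23/3 = 0 ∩ |CB|² = 146/9]
   → C = (13/3, -7/3)
3. A_x = -7/3  [BD ∥ AF ∩ DF ∥ BA]
4. A_y = -8/3  [BD ∥ AF ∩ DF ∥ BA]
   → A = (-7/3, -8/3)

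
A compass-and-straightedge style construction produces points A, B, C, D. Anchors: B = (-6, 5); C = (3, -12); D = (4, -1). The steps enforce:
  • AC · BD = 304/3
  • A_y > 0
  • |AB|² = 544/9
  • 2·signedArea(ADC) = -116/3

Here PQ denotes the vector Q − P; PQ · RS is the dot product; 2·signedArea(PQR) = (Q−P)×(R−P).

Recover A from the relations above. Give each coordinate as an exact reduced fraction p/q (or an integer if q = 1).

A = (2/3, 1)

1. A_x = 2/3  [2·signedArea(ADC) = -116/3 ∩ AC · BD = 304/3]
2. A_y = 1  [2·signedArea(ADC) = -116/3 ∩ AC · BD = 304/3]
   → A = (2/3, 1)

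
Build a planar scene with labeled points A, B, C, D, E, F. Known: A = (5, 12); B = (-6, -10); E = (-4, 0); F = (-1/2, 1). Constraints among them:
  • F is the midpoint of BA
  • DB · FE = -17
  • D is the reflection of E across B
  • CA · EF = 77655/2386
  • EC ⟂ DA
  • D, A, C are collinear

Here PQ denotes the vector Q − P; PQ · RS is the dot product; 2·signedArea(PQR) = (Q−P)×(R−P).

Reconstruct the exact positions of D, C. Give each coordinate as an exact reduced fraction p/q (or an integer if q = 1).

1. D_x = -8  [D is the reflection of E across B]
2. D_y = -20  [D is the reflection of E across B]
   → D = (-8, -20)
3. C_x = -548/1193  [D, A, C are collinear ∩ EC ⟂ DA]
4. C_y = -1716/1193  [D, A, C are collinear ∩ EC ⟂ DA]
   → C = (-548/1193, -1716/1193)

C = (-548/1193, -1716/1193)
D = (-8, -20)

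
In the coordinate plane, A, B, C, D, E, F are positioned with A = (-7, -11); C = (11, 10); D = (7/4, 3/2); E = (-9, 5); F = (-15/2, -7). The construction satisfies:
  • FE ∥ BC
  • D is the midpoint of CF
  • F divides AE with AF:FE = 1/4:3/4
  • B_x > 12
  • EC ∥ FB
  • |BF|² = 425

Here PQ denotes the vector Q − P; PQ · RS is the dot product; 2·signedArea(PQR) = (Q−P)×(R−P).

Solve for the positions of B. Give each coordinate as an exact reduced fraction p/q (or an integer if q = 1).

1. B_x = 25/2  [FE ∥ BC ∩ EC ∥ FB]
2. B_y = -2  [FE ∥ BC ∩ EC ∥ FB]
   → B = (25/2, -2)

B = (25/2, -2)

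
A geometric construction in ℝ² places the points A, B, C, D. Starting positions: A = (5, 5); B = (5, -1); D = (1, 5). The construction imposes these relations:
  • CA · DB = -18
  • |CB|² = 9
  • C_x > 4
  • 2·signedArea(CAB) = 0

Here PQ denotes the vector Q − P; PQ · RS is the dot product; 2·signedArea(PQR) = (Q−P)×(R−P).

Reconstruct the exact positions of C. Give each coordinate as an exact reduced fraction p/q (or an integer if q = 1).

C = (5, 2)

1. C_x = 5  [2·signedArea(CAB) = 0 ∩ CA · DB = -18]
2. C_y = 2  [2·signedArea(CAB) = 0 ∩ CA · DB = -18]
   → C = (5, 2)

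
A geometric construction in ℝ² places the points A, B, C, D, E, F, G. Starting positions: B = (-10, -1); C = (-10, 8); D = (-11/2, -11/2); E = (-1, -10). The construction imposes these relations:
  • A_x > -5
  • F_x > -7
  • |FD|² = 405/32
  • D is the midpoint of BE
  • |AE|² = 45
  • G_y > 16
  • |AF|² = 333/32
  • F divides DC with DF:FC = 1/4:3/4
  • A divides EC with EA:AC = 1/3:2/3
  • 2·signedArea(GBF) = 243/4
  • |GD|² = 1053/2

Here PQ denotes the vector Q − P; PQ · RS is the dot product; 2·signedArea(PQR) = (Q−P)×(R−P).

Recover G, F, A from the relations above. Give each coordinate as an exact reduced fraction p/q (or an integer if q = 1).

1. F_x = -53/8  [F divides DC with DF:FC = 1/4:3/4]
2. F_y = -17/8  [F divides DC with DF:FC = 1/4:3/4]
   → F = (-53/8, -17/8)
3. A_x = -4  [A divides EC with EA:AC = 1/3:2/3]
4. A_y = -4  [A divides EC with EA:AC = 1/3:2/3]
   → A = (-4, -4)
5. G_x = -10  [line 9/8·x + 27/8·y + -369/8 = 0 ∩ |GD|² = 1053/2]
6. G_y = 17  [line 9/8·x + 27/8·y + -369/8 = 0 ∩ |GD|² = 1053/2]
   → G = (-10, 17)

A = (-4, -4)
F = (-53/8, -17/8)
G = (-10, 17)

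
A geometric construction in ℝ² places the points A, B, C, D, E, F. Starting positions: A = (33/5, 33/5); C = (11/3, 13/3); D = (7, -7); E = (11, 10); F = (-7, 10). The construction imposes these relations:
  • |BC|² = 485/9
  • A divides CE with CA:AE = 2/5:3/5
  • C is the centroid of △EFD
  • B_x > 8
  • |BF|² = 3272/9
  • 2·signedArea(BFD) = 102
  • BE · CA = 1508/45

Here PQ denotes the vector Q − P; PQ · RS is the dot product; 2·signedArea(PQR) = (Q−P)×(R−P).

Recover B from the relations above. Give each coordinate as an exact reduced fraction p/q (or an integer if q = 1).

1. B_x = 25/3  [BE · CA = 1508/45 ∩ 2·signedArea(BFD) = 102]
2. B_y = -4/3  [BE · CA = 1508/45 ∩ 2·signedArea(BFD) = 102]
   → B = (25/3, -4/3)

B = (25/3, -4/3)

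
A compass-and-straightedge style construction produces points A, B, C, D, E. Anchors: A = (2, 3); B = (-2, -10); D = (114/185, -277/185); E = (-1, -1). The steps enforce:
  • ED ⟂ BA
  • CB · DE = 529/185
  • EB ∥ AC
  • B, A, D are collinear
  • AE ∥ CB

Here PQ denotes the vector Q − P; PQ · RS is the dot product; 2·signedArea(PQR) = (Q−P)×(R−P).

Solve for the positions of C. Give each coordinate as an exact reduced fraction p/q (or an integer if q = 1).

C = (1, -6)

1. C_x = 1  [AE ∥ CB ∩ EB ∥ AC]
2. C_y = -6  [AE ∥ CB ∩ EB ∥ AC]
   → C = (1, -6)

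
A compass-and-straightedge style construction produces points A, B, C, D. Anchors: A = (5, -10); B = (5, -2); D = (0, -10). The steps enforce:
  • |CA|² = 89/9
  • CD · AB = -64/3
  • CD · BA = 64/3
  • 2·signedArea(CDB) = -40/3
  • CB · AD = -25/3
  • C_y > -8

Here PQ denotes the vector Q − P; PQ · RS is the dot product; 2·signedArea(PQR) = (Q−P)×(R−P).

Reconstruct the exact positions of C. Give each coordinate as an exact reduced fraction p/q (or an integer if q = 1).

C = (10/3, -22/3)

1. C_x = 10/3  [CD · AB = -64/3 ∩ CB · AD = -25/3]
2. C_y = -22/3  [CD · AB = -64/3 ∩ CB · AD = -25/3]
   → C = (10/3, -22/3)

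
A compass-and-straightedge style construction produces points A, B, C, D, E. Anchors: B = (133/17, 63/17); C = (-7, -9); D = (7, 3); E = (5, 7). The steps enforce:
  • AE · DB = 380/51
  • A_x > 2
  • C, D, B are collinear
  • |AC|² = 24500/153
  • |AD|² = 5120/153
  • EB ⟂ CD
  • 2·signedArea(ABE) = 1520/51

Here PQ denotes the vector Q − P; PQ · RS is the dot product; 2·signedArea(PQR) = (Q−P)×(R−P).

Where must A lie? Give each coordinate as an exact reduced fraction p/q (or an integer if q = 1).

1. A_x = 133/51  [line -14/17·x + -12/17·y + 82/51 = 0 ∩ |AC|² = 24500/153]
2. A_y = -13/17  [line -14/17·x + -12/17·y + 82/51 = 0 ∩ |AC|² = 24500/153]
   → A = (133/51, -13/17)

A = (133/51, -13/17)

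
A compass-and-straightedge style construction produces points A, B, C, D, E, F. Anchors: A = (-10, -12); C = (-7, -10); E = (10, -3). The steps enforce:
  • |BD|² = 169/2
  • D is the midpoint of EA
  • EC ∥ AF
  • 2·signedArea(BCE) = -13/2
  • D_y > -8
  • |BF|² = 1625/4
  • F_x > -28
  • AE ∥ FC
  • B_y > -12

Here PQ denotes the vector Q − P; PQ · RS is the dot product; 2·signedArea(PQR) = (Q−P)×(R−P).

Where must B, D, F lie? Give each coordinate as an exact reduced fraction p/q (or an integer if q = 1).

B = (-17/2, -11)
D = (0, -15/2)
F = (-27, -19)

1. D_x = 0  [D is the midpoint of EA]
2. D_y = -15/2  [D is the midpoint of EA]
   → D = (0, -15/2)
3. F_x = -27  [AE ∥ FC ∩ EC ∥ AF]
4. F_y = -19  [AE ∥ FC ∩ EC ∥ AF]
   → F = (-27, -19)
5. B_x = -17/2  [line -7·x + 17·y + 255/2 = 0 ∩ |BF|² = 1625/4]
6. B_y = -11  [line -7·x + 17·y + 255/2 = 0 ∩ |BF|² = 1625/4]
   → B = (-17/2, -11)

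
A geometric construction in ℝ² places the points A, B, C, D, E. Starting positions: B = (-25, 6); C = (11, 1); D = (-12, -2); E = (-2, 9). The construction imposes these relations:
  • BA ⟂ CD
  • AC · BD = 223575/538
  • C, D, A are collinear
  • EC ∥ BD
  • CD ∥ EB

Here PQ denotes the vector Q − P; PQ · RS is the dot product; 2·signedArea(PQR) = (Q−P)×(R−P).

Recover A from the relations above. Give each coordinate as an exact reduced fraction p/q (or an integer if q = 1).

A = (-12781/538, -1901/538)

1. A_x = -12781/538  [C, D, A are collinear ∩ BA ⟂ CD]
2. A_y = -1901/538  [C, D, A are collinear ∩ BA ⟂ CD]
   → A = (-12781/538, -1901/538)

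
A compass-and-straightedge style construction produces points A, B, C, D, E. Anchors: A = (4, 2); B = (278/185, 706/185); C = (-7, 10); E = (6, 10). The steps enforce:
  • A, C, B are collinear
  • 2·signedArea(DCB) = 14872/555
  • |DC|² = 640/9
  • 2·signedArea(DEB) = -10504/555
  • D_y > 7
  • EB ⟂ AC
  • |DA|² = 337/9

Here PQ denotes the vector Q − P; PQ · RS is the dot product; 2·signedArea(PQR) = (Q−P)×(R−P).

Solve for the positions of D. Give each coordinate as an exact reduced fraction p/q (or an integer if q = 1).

D = (1, 22/3)

1. D_x = 1  [2·signedArea(DEB) = -10504/555 ∩ 2·signedArea(DCB) = 14872/555]
2. D_y = 22/3  [2·signedArea(DEB) = -10504/555 ∩ 2·signedArea(DCB) = 14872/555]
   → D = (1, 22/3)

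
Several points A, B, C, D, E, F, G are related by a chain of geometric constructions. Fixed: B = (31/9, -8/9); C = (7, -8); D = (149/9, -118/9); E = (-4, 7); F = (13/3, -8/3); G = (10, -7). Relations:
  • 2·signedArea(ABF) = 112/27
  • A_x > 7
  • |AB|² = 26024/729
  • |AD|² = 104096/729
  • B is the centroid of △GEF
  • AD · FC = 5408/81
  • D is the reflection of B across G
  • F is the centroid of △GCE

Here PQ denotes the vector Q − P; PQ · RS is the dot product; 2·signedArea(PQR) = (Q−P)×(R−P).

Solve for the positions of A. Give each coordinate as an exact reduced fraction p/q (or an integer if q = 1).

A = (211/27, -134/27)

1. A_x = 211/27  [2·signedArea(ABF) = 112/27 ∩ AD · FC = 5408/81]
2. A_y = -134/27  [2·signedArea(ABF) = 112/27 ∩ AD · FC = 5408/81]
   → A = (211/27, -134/27)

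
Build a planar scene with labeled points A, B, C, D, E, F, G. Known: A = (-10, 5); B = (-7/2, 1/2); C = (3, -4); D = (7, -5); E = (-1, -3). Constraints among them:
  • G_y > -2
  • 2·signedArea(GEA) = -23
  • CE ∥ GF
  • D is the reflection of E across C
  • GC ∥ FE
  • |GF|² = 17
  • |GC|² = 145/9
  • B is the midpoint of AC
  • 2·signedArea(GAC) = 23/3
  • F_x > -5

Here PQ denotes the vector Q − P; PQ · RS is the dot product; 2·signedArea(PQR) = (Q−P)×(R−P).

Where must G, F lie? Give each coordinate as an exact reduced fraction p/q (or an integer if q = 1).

1. G_x = 0  [2·signedArea(GAC) = 23/3 ∩ 2·signedArea(GEA) = -23]
2. G_y = -4/3  [2·signedArea(GAC) = 23/3 ∩ 2·signedArea(GEA) = -23]
   → G = (0, -4/3)
3. F_x = -4  [GC ∥ FE ∩ CE ∥ GF]
4. F_y = -1/3  [GC ∥ FE ∩ CE ∥ GF]
   → F = (-4, -1/3)

F = (-4, -1/3)
G = (0, -4/3)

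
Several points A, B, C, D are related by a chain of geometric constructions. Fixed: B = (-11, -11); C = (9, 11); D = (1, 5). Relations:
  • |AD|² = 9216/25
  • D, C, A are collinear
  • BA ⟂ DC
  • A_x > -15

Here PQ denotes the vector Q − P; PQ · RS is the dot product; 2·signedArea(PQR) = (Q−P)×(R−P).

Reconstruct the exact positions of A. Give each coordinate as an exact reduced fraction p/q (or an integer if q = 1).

1. A_x = -359/25  [D, C, A are collinear ∩ BA ⟂ DC]
2. A_y = -163/25  [D, C, A are collinear ∩ BA ⟂ DC]
   → A = (-359/25, -163/25)

A = (-359/25, -163/25)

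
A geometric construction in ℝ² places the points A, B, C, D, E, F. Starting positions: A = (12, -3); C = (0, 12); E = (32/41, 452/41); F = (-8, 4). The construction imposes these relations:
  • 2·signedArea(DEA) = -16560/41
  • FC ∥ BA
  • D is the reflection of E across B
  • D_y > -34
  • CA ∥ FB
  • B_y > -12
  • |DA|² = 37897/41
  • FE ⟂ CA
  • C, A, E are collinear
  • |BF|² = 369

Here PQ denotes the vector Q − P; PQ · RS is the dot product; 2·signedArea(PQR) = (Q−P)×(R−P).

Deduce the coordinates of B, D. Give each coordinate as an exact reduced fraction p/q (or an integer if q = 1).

1. B_x = 4  [FC ∥ BA ∩ CA ∥ FB]
2. B_y = -11  [FC ∥ BA ∩ CA ∥ FB]
   → B = (4, -11)
3. D_x = 296/41  [D is the reflection of E across B]
4. D_y = -1354/41  [D is the reflection of E across B]
   → D = (296/41, -1354/41)

B = (4, -11)
D = (296/41, -1354/41)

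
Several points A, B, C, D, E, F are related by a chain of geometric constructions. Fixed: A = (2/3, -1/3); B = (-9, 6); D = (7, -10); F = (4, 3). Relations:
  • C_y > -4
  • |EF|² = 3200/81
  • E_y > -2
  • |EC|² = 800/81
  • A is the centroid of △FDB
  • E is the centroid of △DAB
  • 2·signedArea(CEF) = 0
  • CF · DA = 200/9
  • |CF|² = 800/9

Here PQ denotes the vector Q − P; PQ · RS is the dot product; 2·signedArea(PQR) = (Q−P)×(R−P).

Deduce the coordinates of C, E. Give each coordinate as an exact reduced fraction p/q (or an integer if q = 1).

C = (-8/3, -11/3)
E = (-4/9, -13/9)

1. E_x = -4/9  [E is the centroid of △DAB]
2. E_y = -13/9  [E is the centroid of △DAB]
   → E = (-4/9, -13/9)
3. C_x = -8/3  [2·signedArea(CEF) = 0 ∩ CF · DA = 200/9]
4. C_y = -11/3  [2·signedArea(CEF) = 0 ∩ CF · DA = 200/9]
   → C = (-8/3, -11/3)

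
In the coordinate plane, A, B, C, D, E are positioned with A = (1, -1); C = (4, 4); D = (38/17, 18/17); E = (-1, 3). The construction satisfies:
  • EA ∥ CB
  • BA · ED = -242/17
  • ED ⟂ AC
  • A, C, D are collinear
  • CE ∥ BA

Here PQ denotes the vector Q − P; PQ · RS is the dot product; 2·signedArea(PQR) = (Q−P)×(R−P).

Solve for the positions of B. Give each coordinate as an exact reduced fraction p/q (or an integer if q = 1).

B = (6, 0)

1. B_x = 6  [CE ∥ BA ∩ EA ∥ CB]
2. B_y = 0  [CE ∥ BA ∩ EA ∥ CB]
   → B = (6, 0)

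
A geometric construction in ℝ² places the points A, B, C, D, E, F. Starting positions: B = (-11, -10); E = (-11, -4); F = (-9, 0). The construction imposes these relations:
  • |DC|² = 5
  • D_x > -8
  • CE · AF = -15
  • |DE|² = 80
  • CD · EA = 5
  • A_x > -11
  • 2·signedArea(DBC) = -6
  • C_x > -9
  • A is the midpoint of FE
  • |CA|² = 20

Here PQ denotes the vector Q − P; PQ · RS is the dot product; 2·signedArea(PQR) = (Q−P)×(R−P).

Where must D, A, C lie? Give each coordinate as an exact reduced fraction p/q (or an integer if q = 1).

A = (-10, -2)
C = (-8, 2)
D = (-7, 4)

1. A_x = -10  [A is the midpoint of FE]
2. A_y = -2  [A is the midpoint of FE]
   → A = (-10, -2)
3. C_x = -8  [line -1·x + -2·y + -4 = 0 ∩ |CA|² = 20]
4. C_y = 2  [line -1·x + -2·y + -4 = 0 ∩ |CA|² = 20]
   → C = (-8, 2)
5. D_x = -7  [2·signedArea(DBC) = -6 ∩ CD · EA = 5]
6. D_y = 4  [2·signedArea(DBC) = -6 ∩ CD · EA = 5]
   → D = (-7, 4)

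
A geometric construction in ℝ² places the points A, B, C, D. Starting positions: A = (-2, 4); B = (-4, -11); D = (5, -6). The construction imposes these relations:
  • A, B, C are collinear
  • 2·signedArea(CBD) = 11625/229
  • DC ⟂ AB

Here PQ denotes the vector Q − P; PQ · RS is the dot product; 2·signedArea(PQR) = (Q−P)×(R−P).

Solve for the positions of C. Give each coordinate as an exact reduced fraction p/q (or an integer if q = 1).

1. C_x = -730/229  [A, B, C are collinear ∩ DC ⟂ AB]
2. C_y = -1124/229  [A, B, C are collinear ∩ DC ⟂ AB]
   → C = (-730/229, -1124/229)

C = (-730/229, -1124/229)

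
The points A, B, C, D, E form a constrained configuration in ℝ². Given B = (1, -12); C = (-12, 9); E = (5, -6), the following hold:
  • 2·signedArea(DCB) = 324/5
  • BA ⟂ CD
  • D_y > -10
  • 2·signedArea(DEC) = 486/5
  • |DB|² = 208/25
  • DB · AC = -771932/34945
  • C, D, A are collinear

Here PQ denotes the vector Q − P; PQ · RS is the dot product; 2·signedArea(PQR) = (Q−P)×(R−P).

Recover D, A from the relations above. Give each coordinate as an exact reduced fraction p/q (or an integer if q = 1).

A = (22055/6989, -72042/6989)
D = (13/5, -48/5)

1. D_x = 13/5  [2·signedArea(DEC) = 486/5 ∩ 2·signedArea(DCB) = 324/5]
2. D_y = -48/5  [2·signedArea(DEC) = 486/5 ∩ 2·signedArea(DCB) = 324/5]
   → D = (13/5, -48/5)
3. A_x = 22055/6989  [C, D, A are collinear ∩ BA ⟂ CD]
4. A_y = -72042/6989  [C, D, A are collinear ∩ BA ⟂ CD]
   → A = (22055/6989, -72042/6989)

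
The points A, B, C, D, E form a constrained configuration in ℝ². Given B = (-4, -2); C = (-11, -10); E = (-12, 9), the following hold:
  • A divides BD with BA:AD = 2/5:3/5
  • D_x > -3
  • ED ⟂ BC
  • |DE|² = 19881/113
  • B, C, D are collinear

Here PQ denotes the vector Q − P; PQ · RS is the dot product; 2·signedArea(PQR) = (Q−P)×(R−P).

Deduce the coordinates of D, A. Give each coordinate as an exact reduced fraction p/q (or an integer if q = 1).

1. D_x = -228/113  [B, C, D are collinear ∩ ED ⟂ BC]
2. D_y = 30/113  [B, C, D are collinear ∩ ED ⟂ BC]
   → D = (-228/113, 30/113)
3. A_x = -1812/565  [A divides BD with BA:AD = 2/5:3/5]
4. A_y = -618/565  [A divides BD with BA:AD = 2/5:3/5]
   → A = (-1812/565, -618/565)

A = (-1812/565, -618/565)
D = (-228/113, 30/113)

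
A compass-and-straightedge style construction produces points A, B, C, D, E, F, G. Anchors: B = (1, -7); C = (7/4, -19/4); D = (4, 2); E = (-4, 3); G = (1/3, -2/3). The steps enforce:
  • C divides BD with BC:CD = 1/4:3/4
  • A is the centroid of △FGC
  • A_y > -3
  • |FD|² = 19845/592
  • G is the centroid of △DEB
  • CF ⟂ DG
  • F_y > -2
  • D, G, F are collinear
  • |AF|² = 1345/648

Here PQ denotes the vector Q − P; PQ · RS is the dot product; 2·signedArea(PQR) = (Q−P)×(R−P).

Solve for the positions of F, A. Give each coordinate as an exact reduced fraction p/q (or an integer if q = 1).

1. F_x = -101/148  [D, G, F are collinear ∩ CF ⟂ DG]
2. F_y = -52/37  [D, G, F are collinear ∩ CF ⟂ DG]
   → F = (-101/148, -52/37)
3. A_x = 311/666  [A is the centroid of △FGC]
4. A_y = -3029/1332  [A is the centroid of △FGC]
   → A = (311/666, -3029/1332)

A = (311/666, -3029/1332)
F = (-101/148, -52/37)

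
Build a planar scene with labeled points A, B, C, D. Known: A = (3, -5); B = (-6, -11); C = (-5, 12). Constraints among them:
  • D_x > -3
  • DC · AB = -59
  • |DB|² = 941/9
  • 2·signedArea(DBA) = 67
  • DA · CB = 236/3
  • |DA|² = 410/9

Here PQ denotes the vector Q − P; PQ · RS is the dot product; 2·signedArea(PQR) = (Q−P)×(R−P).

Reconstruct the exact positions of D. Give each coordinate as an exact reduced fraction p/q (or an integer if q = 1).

1. D_x = -8/3  [DA · CB = 236/3 ∩ DC · AB = -59]
2. D_y = -4/3  [DA · CB = 236/3 ∩ DC · AB = -59]
   → D = (-8/3, -4/3)

D = (-8/3, -4/3)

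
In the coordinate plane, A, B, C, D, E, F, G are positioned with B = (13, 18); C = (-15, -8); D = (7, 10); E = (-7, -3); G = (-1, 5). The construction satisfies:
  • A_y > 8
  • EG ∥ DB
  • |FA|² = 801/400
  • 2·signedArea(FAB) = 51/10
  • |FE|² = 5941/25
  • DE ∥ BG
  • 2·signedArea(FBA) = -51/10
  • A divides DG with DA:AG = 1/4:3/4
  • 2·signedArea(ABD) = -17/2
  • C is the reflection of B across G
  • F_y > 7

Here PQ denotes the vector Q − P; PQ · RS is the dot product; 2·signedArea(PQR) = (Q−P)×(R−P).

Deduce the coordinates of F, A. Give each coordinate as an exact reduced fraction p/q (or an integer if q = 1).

1. A_x = 5  [A divides DG with DA:AG = 1/4:3/4]
2. A_y = 35/4  [A divides DG with DA:AG = 1/4:3/4]
   → A = (5, 35/4)
3. F_x = 19/5  [line 37/4·x + -8·y + 577/20 = 0 ∩ |FE|² = 5941/25]
4. F_y = 8  [line 37/4·x + -8·y + 577/20 = 0 ∩ |FE|² = 5941/25]
   → F = (19/5, 8)

A = (5, 35/4)
F = (19/5, 8)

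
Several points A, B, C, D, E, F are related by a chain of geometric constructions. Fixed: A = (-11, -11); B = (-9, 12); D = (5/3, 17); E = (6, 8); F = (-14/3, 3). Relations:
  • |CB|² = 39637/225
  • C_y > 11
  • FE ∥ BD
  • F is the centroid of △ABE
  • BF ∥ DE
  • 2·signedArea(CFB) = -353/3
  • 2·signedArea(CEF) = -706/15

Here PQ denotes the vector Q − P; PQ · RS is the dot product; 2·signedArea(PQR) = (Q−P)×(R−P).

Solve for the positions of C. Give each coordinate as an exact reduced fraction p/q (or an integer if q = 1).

C = (64/15, 58/5)

1. C_x = 64/15  [2·signedArea(CEF) = -706/15 ∩ 2·signedArea(CFB) = -353/3]
2. C_y = 58/5  [2·signedArea(CEF) = -706/15 ∩ 2·signedArea(CFB) = -353/3]
   → C = (64/15, 58/5)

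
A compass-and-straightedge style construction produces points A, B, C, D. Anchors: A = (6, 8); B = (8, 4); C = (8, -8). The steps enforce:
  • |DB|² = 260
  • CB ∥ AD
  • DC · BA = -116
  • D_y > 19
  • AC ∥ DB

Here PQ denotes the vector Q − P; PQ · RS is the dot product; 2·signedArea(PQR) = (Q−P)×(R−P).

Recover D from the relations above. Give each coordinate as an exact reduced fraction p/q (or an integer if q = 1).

D = (6, 20)

1. D_x = 6  [AC ∥ DB ∩ CB ∥ AD]
2. D_y = 20  [AC ∥ DB ∩ CB ∥ AD]
   → D = (6, 20)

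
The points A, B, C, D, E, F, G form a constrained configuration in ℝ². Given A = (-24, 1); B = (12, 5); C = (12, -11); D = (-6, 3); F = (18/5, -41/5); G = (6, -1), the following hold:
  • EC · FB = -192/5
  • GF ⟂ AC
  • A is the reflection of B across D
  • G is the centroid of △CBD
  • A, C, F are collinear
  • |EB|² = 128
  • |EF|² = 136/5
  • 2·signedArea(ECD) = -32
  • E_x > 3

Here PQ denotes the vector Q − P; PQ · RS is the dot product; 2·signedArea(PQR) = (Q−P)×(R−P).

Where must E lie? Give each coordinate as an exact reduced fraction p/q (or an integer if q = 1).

E = (4, -3)

1. E_x = 4  [2·signedArea(ECD) = -32 ∩ EC · FB = -192/5]
2. E_y = -3  [2·signedArea(ECD) = -32 ∩ EC · FB = -192/5]
   → E = (4, -3)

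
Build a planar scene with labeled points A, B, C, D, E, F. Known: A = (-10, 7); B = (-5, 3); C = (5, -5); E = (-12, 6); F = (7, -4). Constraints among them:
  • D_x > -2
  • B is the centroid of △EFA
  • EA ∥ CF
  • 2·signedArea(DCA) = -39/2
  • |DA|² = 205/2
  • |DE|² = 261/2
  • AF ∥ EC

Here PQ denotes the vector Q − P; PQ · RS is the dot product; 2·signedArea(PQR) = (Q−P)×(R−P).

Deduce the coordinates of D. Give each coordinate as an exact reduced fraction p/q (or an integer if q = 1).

D = (-3/2, 3/2)

1. D_x = -3/2  [line -12·x + -15·y + 9/2 = 0 ∩ |DE|² = 261/2]
2. D_y = 3/2  [line -12·x + -15·y + 9/2 = 0 ∩ |DE|² = 261/2]
   → D = (-3/2, 3/2)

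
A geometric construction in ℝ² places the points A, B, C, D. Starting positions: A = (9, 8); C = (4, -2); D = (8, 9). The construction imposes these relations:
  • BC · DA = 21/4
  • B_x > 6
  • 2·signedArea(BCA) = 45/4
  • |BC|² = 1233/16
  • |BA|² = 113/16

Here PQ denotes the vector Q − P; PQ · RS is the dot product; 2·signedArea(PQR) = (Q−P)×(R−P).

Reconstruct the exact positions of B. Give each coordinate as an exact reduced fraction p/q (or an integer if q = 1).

1. B_x = 7  [2·signedArea(BCA) = 45/4 ∩ BC · DA = 21/4]
2. B_y = 25/4  [2·signedArea(BCA) = 45/4 ∩ BC · DA = 21/4]
   → B = (7, 25/4)

B = (7, 25/4)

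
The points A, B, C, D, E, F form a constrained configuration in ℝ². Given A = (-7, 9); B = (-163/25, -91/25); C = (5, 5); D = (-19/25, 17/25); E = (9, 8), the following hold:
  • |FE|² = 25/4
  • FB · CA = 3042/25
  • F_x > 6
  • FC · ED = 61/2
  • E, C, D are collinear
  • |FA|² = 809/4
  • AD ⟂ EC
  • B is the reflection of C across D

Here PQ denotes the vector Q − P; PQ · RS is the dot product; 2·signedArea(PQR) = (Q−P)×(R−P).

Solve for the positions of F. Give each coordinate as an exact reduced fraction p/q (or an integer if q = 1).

1. F_x = 7  [FB · CA = 3042/25 ∩ FC · ED = 61/2]
2. F_y = 13/2  [FB · CA = 3042/25 ∩ FC · ED = 61/2]
   → F = (7, 13/2)

F = (7, 13/2)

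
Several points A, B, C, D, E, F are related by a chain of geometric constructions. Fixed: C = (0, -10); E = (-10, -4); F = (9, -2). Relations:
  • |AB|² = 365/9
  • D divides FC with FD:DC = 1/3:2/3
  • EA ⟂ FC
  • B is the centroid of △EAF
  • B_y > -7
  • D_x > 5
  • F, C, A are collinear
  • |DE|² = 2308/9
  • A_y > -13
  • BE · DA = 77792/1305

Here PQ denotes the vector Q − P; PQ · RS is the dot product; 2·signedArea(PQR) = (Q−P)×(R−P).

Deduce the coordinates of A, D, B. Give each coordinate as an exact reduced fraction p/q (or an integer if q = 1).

1. A_x = -378/145  [F, C, A are collinear ∩ EA ⟂ FC]
2. A_y = -1786/145  [F, C, A are collinear ∩ EA ⟂ FC]
   → A = (-378/145, -1786/145)
3. D_x = 6  [D divides FC with FD:DC = 1/3:2/3]
4. D_y = -14/3  [D divides FC with FD:DC = 1/3:2/3]
   → D = (6, -14/3)
5. B_x = -523/435  [B is the centroid of △EAF]
6. B_y = -2656/435  [B is the centroid of △EAF]
   → B = (-523/435, -2656/435)

A = (-378/145, -1786/145)
B = (-523/435, -2656/435)
D = (6, -14/3)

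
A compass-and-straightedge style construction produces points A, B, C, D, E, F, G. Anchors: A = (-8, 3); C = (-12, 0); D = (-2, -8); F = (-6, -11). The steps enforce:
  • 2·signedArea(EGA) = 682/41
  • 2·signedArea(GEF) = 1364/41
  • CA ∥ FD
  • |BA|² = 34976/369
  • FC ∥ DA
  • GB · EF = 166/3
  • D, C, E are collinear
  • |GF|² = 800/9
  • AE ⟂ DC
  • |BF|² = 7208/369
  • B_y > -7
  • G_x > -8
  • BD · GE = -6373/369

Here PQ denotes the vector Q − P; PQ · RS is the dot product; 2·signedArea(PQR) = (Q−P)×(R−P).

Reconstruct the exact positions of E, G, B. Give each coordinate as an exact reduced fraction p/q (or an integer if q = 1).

B = (-260/41, -811/123)
E = (-452/41, -32/41)
G = (-22/3, -5/3)

1. E_x = -452/41  [D, C, E are collinear ∩ AE ⟂ DC]
2. E_y = -32/41  [D, C, E are collinear ∩ AE ⟂ DC]
   → E = (-452/41, -32/41)
3. G_x = -22/3  [2·signedArea(GEF) = 1364/41 ∩ 2·signedArea(EGA) = 682/41]
4. G_y = -5/3  [2·signedArea(GEF) = 1364/41 ∩ 2·signedArea(EGA) = 682/41]
   → G = (-22/3, -5/3)
5. B_x = -260/41  [GB · EF = 166/3 ∩ BD · GE = -6373/369]
6. B_y = -811/123  [GB · EF = 166/3 ∩ BD · GE = -6373/369]
   → B = (-260/41, -811/123)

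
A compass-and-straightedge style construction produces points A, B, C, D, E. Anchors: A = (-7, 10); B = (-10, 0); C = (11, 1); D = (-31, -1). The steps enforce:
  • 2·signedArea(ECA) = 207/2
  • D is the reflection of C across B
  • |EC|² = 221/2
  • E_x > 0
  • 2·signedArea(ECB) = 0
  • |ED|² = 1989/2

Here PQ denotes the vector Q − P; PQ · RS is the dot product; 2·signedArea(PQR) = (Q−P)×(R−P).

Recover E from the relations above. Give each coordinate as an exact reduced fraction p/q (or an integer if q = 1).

1. E_x = 1/2  [2·signedArea(ECB) = 0 ∩ 2·signedArea(ECA) = 207/2]
2. E_y = 1/2  [2·signedArea(ECB) = 0 ∩ 2·signedArea(ECA) = 207/2]
   → E = (1/2, 1/2)

E = (1/2, 1/2)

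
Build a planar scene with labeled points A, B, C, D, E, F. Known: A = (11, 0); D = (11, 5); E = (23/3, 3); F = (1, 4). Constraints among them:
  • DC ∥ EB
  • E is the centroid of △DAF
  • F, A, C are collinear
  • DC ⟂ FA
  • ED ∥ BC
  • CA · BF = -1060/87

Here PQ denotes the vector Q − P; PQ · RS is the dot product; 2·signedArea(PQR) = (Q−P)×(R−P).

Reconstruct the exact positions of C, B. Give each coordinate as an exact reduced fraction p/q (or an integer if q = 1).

B = (517/87, -38/29)
C = (269/29, 20/29)

1. C_x = 269/29  [F, A, C are collinear ∩ DC ⟂ FA]
2. C_y = 20/29  [F, A, C are collinear ∩ DC ⟂ FA]
   → C = (269/29, 20/29)
3. B_x = 517/87  [ED ∥ BC ∩ DC ∥ EB]
4. B_y = -38/29  [ED ∥ BC ∩ DC ∥ EB]
   → B = (517/87, -38/29)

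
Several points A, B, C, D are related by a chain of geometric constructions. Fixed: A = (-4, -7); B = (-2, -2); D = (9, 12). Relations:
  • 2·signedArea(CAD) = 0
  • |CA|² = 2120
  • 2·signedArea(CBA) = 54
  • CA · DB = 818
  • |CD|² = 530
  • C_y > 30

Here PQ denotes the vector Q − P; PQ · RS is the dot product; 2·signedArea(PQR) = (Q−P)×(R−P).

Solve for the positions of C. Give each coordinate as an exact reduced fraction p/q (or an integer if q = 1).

1. C_x = 22  [2·signedArea(CAD) = 0 ∩ 2·signedArea(CBA) = 54]
2. C_y = 31  [2·signedArea(CAD) = 0 ∩ 2·signedArea(CBA) = 54]
   → C = (22, 31)

C = (22, 31)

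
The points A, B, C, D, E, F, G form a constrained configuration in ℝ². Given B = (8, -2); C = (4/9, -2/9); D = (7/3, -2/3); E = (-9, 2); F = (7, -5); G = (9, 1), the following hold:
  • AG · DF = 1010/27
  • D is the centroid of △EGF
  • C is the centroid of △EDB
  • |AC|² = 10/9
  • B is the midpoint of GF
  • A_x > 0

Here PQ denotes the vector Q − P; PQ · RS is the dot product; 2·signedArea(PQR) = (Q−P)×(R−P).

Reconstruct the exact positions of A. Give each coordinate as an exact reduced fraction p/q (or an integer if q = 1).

1. A_x = 7/9  [line -14/3·x + 13/3·y + 7/27 = 0 ∩ |AC|² = 10/9]
2. A_y = 7/9  [line -14/3·x + 13/3·y + 7/27 = 0 ∩ |AC|² = 10/9]
   → A = (7/9, 7/9)

A = (7/9, 7/9)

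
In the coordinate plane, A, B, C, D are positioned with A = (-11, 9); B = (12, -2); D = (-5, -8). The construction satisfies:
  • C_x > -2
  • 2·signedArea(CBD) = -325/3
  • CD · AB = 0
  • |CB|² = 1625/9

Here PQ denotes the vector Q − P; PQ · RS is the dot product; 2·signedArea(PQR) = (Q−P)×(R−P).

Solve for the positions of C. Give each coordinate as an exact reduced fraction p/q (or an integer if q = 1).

C = (-4/3, -1/3)

1. C_x = -4/3  [CD · AB = 0 ∩ 2·signedArea(CBD) = -325/3]
2. C_y = -1/3  [CD · AB = 0 ∩ 2·signedArea(CBD) = -325/3]
   → C = (-4/3, -1/3)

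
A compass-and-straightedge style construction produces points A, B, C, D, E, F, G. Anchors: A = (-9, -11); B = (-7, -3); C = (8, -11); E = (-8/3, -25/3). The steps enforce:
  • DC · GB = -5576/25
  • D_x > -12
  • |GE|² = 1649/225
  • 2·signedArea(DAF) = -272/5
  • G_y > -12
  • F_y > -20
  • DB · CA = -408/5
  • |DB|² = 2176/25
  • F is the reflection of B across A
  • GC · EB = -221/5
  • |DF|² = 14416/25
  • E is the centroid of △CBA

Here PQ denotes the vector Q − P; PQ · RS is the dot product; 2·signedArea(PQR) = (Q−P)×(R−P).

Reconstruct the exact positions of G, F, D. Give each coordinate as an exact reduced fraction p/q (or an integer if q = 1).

D = (-59/5, 5)
F = (-11, -19)
G = (-11/5, -11)

1. F_x = -11  [F is the reflection of B across A]
2. F_y = -19  [F is the reflection of B across A]
   → F = (-11, -19)
3. D_x = -59/5  [2·signedArea(DAF) = -272/5 ∩ DB · CA = -408/5]
4. D_y = 5  [2·signedArea(DAF) = -272/5 ∩ DB · CA = -408/5]
   → D = (-59/5, 5)
5. G_x = -11/5  [GC · EB = -221/5 ∩ DC · GB = -5576/25]
6. G_y = -11  [GC · EB = -221/5 ∩ DC · GB = -5576/25]
   → G = (-11/5, -11)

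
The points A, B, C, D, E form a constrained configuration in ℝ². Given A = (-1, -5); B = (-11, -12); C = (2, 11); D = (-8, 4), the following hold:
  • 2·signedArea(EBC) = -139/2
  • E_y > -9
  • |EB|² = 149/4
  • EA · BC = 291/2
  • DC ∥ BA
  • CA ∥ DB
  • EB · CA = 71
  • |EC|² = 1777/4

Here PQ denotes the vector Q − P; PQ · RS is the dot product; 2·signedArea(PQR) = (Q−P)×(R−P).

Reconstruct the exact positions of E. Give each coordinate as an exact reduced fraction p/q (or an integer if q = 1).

E = (-6, -17/2)

1. E_x = -6  [EB · CA = 71 ∩ EA · BC = 291/2]
2. E_y = -17/2  [EB · CA = 71 ∩ EA · BC = 291/2]
   → E = (-6, -17/2)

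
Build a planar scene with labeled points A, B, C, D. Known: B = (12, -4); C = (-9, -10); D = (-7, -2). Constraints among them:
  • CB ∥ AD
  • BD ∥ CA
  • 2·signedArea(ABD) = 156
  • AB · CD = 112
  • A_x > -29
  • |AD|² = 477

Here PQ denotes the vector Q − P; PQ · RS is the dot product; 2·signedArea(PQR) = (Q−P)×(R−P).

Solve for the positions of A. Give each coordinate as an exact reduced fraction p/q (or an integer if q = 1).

A = (-28, -8)

1. A_x = -28  [CB ∥ AD ∩ BD ∥ CA]
2. A_y = -8  [CB ∥ AD ∩ BD ∥ CA]
   → A = (-28, -8)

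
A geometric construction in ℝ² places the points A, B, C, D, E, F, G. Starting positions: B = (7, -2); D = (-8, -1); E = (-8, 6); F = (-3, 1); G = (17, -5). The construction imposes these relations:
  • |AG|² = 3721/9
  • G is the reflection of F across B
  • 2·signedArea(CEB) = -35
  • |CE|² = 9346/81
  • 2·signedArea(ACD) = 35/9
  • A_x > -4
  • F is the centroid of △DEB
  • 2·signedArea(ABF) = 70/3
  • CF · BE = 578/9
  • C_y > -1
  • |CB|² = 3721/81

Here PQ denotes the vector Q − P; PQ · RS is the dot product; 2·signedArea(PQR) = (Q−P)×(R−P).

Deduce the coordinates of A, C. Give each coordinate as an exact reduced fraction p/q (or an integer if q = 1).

A = (-3, -4/3)
C = (1/3, -7/9)

1. C_x = 1/3  [2·signedArea(CEB) = -35 ∩ CF · BE = 578/9]
2. C_y = -7/9  [2·signedArea(CEB) = -35 ∩ CF · BE = 578/9]
   → C = (1/3, -7/9)
3. A_x = -3  [2·signedArea(ACD) = 35/9 ∩ 2·signedArea(ABF) = 70/3]
4. A_y = -4/3  [2·signedArea(ACD) = 35/9 ∩ 2·signedArea(ABF) = 70/3]
   → A = (-3, -4/3)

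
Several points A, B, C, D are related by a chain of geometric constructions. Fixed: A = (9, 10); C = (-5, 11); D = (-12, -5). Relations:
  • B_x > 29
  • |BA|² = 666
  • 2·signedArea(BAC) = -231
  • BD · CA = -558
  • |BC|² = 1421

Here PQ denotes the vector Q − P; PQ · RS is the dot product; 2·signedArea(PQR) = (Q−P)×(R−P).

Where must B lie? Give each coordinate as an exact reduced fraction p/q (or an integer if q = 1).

1. B_x = 30  [2·signedArea(BAC) = -231 ∩ BD · CA = -558]
2. B_y = 25  [2·signedArea(BAC) = -231 ∩ BD · CA = -558]
   → B = (30, 25)

B = (30, 25)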